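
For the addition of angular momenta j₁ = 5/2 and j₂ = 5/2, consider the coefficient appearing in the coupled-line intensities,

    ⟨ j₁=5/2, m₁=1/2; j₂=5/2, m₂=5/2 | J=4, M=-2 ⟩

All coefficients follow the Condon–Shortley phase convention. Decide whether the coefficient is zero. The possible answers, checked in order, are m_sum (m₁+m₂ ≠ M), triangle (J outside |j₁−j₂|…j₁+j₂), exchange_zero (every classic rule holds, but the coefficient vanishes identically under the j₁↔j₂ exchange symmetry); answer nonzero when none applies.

m_sum

m-sum: m₁+m₂ = 1/2+5/2 = 3, M = -2  ✗ ⇒ coefficient is 0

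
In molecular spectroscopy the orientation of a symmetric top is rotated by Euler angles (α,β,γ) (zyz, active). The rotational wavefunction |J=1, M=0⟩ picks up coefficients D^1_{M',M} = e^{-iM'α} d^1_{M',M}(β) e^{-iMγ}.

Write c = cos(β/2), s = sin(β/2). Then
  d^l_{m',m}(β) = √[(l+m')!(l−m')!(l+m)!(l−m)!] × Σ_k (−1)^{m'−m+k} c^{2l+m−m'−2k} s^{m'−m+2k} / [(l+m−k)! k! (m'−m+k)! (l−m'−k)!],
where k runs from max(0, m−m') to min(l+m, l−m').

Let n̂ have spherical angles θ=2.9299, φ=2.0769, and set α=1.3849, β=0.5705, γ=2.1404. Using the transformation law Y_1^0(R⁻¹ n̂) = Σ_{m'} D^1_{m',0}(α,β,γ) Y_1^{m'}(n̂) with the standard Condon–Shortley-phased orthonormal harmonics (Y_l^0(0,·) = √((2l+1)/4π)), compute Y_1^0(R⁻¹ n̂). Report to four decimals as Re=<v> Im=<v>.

Re=-0.3594 Im=0.0000

Need the full column D^1_{m',0} for m'=−1..1 at α=1.3849, β=0.5705, γ=2.1404.
cos(β/2)=0.959591, sin(β/2)=0.281397
d^1_{-1,0}: single k=1 term ⇒ +0.381875;  D = +0.070581+0.375296i
d^1_{0,0}: k∈[0..1] ⇒ +0.920816 -0.079184 = +0.841631;  D = +0.841631+0.000000i
d^1_{1,0}: single k=0 term ⇒ -0.381875;  D = -0.070581+0.375296i
Y_1^{m'}(θ=2.9299,φ=2.0769) and Σ D·Y over m':
  (+0.0706+0.3753i)·(-0.0352-0.0635i)  (+0.8416+0.0000i)·(-0.4777+0.0000i)  (-0.0706+0.3753i)·(+0.0352-0.0635i)
Y_1^0(R⁻¹ n̂) = -0.359353+0.000000i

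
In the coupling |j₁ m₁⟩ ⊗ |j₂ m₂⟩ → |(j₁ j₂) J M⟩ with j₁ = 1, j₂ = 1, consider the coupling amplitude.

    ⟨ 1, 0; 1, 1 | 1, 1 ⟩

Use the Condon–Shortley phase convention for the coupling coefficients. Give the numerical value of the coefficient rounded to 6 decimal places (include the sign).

-0.707107  (= −√(1/2))

triangle: 1!*1!*1!/4! = 1/24
(j±m)!: 1!*1!*2!*0!*2!*0! = 4
prefactor² = (2J+1)*Δ*N² = 1/2
  k=1: −1/(1!*0!*0!*1!*1!*0!) = -1
Σ = -1  ⇒  CG² = 1/2*(-1)² = 1/2
CG = −√(1/2) = -0.707107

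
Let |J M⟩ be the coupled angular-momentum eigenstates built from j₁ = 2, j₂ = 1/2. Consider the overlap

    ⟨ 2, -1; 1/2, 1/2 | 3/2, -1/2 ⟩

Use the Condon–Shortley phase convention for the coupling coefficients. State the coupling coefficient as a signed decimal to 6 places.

√[4·1!3!0!/5! · 1!3!1!0!1!2!] = √(12/5)
  +(−1)^1/∏(1,0,2,0,1,0)! = -1/2  (running -1/2)
⟨..|..⟩ = √(12/5)·(-1/2) = -0.774597

−√(3/5) ≈ -0.774597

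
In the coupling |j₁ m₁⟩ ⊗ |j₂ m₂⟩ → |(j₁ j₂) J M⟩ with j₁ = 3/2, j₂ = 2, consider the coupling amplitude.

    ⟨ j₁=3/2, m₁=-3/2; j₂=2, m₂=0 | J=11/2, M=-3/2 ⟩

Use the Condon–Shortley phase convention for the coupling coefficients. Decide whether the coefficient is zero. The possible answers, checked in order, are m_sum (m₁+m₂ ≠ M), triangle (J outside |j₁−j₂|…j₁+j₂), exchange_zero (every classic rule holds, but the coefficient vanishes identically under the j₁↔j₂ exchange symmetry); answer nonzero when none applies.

m-sum: m₁+m₂ = -3/2+0 = -3/2, M = -3/2  ✓
triangle: need |j₁−j₂| ≤ J ≤ j₁+j₂, i.e. J ∈ [1/2, 7/2]; J = 11/2 is outside ✗ ⇒ coefficient is 0

triangle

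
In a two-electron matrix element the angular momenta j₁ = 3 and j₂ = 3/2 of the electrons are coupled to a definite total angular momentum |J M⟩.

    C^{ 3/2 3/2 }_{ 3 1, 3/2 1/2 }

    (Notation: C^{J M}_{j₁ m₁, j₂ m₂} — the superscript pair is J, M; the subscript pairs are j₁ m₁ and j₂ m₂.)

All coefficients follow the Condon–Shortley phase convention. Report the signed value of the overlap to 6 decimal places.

j₁+j₂−J=3  J+j₁−j₂=3  J−j₁+j₂=0  j₁+j₂+J+1=7
(j₁±m₁, j₂±m₂, J±M) = (4,2,2,1,3,0)
P² = 576/35
sum k=2..2:
  [2] +1/12 = 1/12
S = 1/12
C² = P²·S² = 4/35 ; C = +0.338062

+0.338062  (= +√(4/35))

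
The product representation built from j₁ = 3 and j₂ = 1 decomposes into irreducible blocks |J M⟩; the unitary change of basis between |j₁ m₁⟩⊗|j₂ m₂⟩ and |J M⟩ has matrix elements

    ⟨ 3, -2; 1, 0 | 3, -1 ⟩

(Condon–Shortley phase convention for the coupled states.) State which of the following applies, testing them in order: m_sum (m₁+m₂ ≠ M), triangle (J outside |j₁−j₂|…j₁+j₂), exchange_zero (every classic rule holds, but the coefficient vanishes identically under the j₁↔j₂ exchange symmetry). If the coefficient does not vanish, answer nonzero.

m-sum: m₁+m₂ = -2+0 = -2, M = -1  ✗ ⇒ coefficient is 0

m_sum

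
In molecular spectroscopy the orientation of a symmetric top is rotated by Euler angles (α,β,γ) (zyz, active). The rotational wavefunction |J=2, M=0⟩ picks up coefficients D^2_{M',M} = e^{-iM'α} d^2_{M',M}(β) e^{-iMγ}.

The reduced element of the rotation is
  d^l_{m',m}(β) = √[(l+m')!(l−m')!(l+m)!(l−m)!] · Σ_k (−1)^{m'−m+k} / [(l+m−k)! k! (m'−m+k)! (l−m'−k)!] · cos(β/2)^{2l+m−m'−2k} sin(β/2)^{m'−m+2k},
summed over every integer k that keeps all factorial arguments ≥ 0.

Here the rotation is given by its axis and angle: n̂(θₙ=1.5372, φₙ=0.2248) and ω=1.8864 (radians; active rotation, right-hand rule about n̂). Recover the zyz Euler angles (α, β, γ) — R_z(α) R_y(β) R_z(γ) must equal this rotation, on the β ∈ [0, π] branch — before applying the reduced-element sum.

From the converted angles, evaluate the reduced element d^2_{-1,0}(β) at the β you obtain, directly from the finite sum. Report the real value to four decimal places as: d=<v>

d=-0.3598

Axis–angle → zyz. n̂ = (sinθₙcosφₙ, sinθₙsinφₙ, cosθₙ) = (+0.974289, +0.222786, +0.033590), ω = 1.8864.
R = I cosω + sinω [n̂]ₓ + (1−cosω) n̂n̂ᵀ gives
  R = [+0.933482, +0.252499, +0.254666; +0.316361, -0.245351, -0.916362; -0.168898, +0.935974, -0.308912]
β = atan2(√(R₁₃²+R₂₃²), R₃₃) = 1.884845; α = atan2(R₂₃, R₁₃) mod 2π = 4.983459; γ = atan2(R₃₂, −R₃₁) mod 2π = 1.392266
d^2_{-1,0}(β=1.8848) via the finite sum:
Half-angle: c=0.587830, s=0.808985. N=√(1·6·2·2)=4.898979
Admissible k: 1..2 (factorial args all ≥0)
  k=1: (−1)^0·4.8990/(2)·0.5878^3·0.8090^1 = +0.402505
  k=2: (−1)^1·4.8990/(2)·0.5878^1·0.8090^3 = -0.762339
d^2_{-1,0}(1.8848) = +0.402505 -0.762339 = -0.359834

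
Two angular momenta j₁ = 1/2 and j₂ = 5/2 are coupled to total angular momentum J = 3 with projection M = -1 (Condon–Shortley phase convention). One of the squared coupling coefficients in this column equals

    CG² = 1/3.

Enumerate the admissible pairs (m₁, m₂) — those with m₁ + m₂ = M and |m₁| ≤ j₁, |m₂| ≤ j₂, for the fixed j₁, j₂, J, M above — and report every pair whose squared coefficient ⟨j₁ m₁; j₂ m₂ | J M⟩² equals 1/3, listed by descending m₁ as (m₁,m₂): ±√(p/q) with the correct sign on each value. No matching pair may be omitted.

(1/2,-3/2): +√(1/3)

Admissible pairs with m₁+m₂ = M = -1: (-1/2,-1/2), (1/2,-3/2)
  (m₁,m₂)=(1/2,-3/2): CG² = 1/3, CG = +√(1/3)   ← matches the target
  (m₁,m₂)=(-1/2,-1/2): CG² = 2/3, CG = +√(2/3)
Pairs with CG² = 1/3: (1/2,-3/2): +√(1/3)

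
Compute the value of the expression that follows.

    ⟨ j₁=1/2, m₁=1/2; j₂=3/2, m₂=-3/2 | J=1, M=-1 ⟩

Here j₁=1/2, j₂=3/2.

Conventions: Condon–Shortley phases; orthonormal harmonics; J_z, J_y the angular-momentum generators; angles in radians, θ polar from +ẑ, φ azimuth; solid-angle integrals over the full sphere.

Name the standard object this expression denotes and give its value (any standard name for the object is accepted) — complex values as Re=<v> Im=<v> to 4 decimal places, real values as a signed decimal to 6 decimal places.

Clebsch–Gordan coefficient, +√(3/4) ≈ +0.866025

This is a Clebsch–Gordan (vector-coupling) coefficient.
√[3·1!0!2!/4! · 1!0!0!3!0!2!] = √(3)
  +(−1)^0/∏(0,1,0,0,0,2)! = 1/2  (running 1/2)
⟨..|..⟩ = √(3)·(1/2) = +0.866025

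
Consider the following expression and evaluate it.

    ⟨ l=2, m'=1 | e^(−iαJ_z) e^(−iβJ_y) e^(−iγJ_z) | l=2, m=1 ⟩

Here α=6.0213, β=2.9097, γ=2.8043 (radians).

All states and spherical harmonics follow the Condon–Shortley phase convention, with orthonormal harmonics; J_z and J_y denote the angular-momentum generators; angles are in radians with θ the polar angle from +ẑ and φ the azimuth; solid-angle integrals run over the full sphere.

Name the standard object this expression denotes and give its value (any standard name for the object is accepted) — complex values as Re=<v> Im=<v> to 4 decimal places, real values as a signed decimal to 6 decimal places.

This is a Wigner D-matrix element — the rotation-matrix element ⟨l m'| R(α,β,γ) |l m⟩ in the angular-momentum basis.
Split into d^2_{1,1}(β=2.9097) × two z-phases.
c=cos(2.909700/2)=0.115687, s=sin(2.909700/2)=0.993286; N=√[6·1·6·1]=6.000000
k: max(0,(1)−(1))=0 … min(2+(1),2−(1))=1
  k=0: (−1)^0·6.0000/(6)·0.1157^4·0.9933^0 = +0.000179
  k=1: (−1)^1·6.0000/(2)·0.1157^2·0.9933^2 = -0.039613
d^2_{1,1}(2.9097) = +0.000179 -0.039613 = -0.039434
D = (+0.965904+0.258902i)·(-0.039434)·(-0.943654-0.330934i) = +0.032564+0.022239i

Wigner D-matrix element, Re=0.0326 Im=0.0222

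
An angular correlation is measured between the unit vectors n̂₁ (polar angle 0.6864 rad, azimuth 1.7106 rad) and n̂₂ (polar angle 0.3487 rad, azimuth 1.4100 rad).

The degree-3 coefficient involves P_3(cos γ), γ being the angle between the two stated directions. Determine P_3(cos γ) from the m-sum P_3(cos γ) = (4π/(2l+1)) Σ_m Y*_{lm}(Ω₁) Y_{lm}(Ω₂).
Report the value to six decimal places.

0.634990

Addition theorem: P_3(cos γ) = (4π/7) Σ_m Y*_{lm}(Ω₁) Y_{lm}(Ω₂), m = −3…3:
  [-3]  conj(Y_{3,-3})(Ω₁) = (0.043248, -0.096998) ; Y_{3,-3}(Ω₂) = (-0.007720, 0.014743) ; Δ = (0.001096, 0.001386)
  [-2]  conj(Y_{3,-2})(Ω₁) = (-0.305187, -0.087628) ; Y_{3,-2}(Ω₂) = (-0.106381, -0.035442) ; Δ = (0.029360, 0.020138)
  [-1]  conj(Y_{3,-1})(Ω₁) = (-0.056847, 0.403968) ; Y_{3,-1}(Ω₂) = (0.060397, -0.372370) ; Δ = (0.146992, 0.045567)
  [+0]  conj(Y_{3,0})(Ω₁) = (-0.002378, -0.000000) ; Y_{3,0}(Ω₂) = (0.496717, 0.000000) ; Δ = (-0.001181, -0.000000)
  [+1]  conj(Y_{3,1})(Ω₁) = (0.056847, 0.403968) ; Y_{3,1}(Ω₂) = (-0.060397, -0.372370) ; Δ = (0.146992, -0.045567)
  [+2]  conj(Y_{3,2})(Ω₁) = (-0.305187, 0.087628) ; Y_{3,2}(Ω₂) = (-0.106381, 0.035442) ; Δ = (0.029360, -0.020138)
  [+3]  conj(Y_{3,3})(Ω₁) = (-0.043248, -0.096998) ; Y_{3,3}(Ω₂) = (0.007720, 0.014743) ; Δ = (0.001096, -0.001386)
Σ over m = (0.353716, -0.000000); ×(4π/7) → (0.634990, -0.000000). Real part: 0.634990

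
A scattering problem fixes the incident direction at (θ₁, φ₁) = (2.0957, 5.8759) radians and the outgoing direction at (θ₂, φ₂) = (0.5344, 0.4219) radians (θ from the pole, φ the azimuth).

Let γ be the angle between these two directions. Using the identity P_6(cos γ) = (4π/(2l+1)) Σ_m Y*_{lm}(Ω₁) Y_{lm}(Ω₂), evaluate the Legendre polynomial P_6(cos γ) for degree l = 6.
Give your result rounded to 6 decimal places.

Term-by-term m-sum for l=6 (normalisation 4π/13 = 0.966644):
  m=-6: (-0.15545 - 0.13037j) × (-0.00691 - 0.00483j) = 0.00044 + 0.00165j  (running Σ = 0.00044 + 0.00165j)
  m=-5: (0.18273 + 0.36366j) × (-0.02532 - 0.04237j) = 0.01078 - 0.01695j  (running Σ = 0.01123 - 0.01530j)
  m=-4: (-0.02056 - 0.35204j) × (-0.02000 - 0.17041j) = -0.05958 + 0.01054j  (running Σ = -0.04836 - 0.00476j)
  m=-3: (0.01718 - 0.04723j) × (0.11450 - 0.36357j) = -0.01520 - 0.01165j  (running Σ = -0.06356 - 0.01641j)
  m=-2: (-0.24086 + 0.25534j) × (0.32395 - 0.36418j) = 0.01496 + 0.17043j  (running Σ = -0.04859 + 0.15402j)
  m=-1: (0.07427 - 0.03204j) × (0.14528 - 0.06521j) = 0.00870 - 0.00950j  (running Σ = -0.03989 + 0.14453j)
  m=0: (0.32810 + 0.00000j) × (-0.39263 + 0.00000j) = -0.12882 + 0.00000j  (running Σ = -0.16872 + 0.14453j)
  m=1: (-0.07427 - 0.03204j) × (-0.14528 - 0.06521j) = 0.00870 + 0.00950j  (running Σ = -0.16002 + 0.15402j)
  m=2: (-0.24086 - 0.25534j) × (0.32395 + 0.36418j) = 0.01496 - 0.17043j  (running Σ = -0.14505 - 0.01641j)
  m=3: (-0.01718 - 0.04723j) × (-0.11450 - 0.36357j) = -0.01520 + 0.01165j  (running Σ = -0.16025 - 0.00476j)
  m=4: (-0.02056 + 0.35204j) × (-0.02000 + 0.17041j) = -0.05958 - 0.01054j  (running Σ = -0.21984 - 0.01530j)
  m=5: (-0.18273 + 0.36366j) × (0.02532 - 0.04237j) = 0.01078 + 0.01695j  (running Σ = -0.20905 + 0.00165j)
  m=6: (-0.15545 + 0.13037j) × (-0.00691 + 0.00483j) = 0.00044 - 0.00165j  (running Σ = -0.20861 + 0.00000j)
Total Σ_m = -0.20861 + 0.00000j. Multiply by 0.966644: -0.20165 + 0.00000j. P_6(cos γ) = -0.201652

-0.201652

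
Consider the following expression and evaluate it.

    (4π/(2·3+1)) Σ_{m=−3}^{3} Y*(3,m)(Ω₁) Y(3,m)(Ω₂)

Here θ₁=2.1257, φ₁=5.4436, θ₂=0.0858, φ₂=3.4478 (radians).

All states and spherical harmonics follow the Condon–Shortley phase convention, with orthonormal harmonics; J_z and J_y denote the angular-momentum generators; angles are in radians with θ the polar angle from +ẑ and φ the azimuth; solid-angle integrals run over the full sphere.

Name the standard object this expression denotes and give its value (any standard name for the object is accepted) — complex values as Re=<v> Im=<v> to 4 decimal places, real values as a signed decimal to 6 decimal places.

Legendre polynomial (addition theorem), +0.405151

This sum is the spherical-harmonic addition theorem: it equals the Legendre polynomial P_l(cos γ) of the angle γ between the two directions.
Summing Y*_{l m}(θ₁,φ₁)·Y_{l m}(θ₂,φ₂) over m ∈ [−3, 3]; prefactor 4π/(2·3+1) = 1.795196:
  m=-3: Y*=-0.20808 - 0.14944j  Y=-0.00016 + 0.00021j  product 0.00006 - 0.00002j
  m=-2: Y*=0.04207 + 0.38670j  Y=0.00612 - 0.00430j  product 0.00192 + 0.00219j
  m=-1: Y*=0.07115 - 0.07932j  Y=-0.10466 + 0.03309j  product -0.00482 + 0.01066j
  m=+0: Y*=0.31696 + 0.00000j  Y=0.72996 + 0.00000j  product 0.23136 + 0.00000j
  m=+1: Y*=-0.07115 - 0.07932j  Y=0.10466 + 0.03309j  product -0.00482 - 0.01066j
  m=+2: Y*=0.04207 - 0.38670j  Y=0.00612 + 0.00430j  product 0.00192 - 0.00219j
  m=+3: Y*=0.20808 - 0.14944j  Y=0.00016 + 0.00021j  product 0.00006 + 0.00002j
Σ over m = 0.22569 + 0.00000j; ×(4π/7) → 0.40515 + 0.00000j. Real part: 0.405151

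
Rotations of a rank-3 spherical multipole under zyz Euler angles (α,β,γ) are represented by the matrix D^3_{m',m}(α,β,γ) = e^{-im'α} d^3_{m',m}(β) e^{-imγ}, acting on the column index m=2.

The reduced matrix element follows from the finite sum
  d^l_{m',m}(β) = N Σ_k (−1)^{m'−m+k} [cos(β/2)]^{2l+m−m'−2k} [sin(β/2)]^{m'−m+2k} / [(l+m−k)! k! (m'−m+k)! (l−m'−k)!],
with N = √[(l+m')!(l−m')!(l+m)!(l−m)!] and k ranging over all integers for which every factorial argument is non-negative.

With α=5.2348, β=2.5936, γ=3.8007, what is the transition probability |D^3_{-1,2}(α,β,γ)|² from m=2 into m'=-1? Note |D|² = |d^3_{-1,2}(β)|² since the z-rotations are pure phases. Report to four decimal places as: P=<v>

P=0.3549

First d^3_{-1,2}(β=2.5936), then the phase factors e^{-i(-1)α} and e^{-i(2)γ}:
With c≡cos(β/2)=0.270581 and s≡sin(β/2)=0.962697, N=[2·24·120·1]^{1/2}=75.894664
The bounds max(0,m−m')=3 and min(l+m,l−m')=4 give 2 terms
  k=3: (−1)^0·75.8947/(12)·0.2706^3·0.9627^3 = +0.111787
  k=4: (−1)^1·75.8947/(24)·0.2706^1·0.9627^5 = -0.707531
d^3_{-1,2}(2.5936) = +0.111787 -0.707531 = -0.595745
|D^3_{-1,2}|² = |d^3_{-1,2}(β)|² = (-0.595745)² = 0.354912 (the z-rotation phases have unit modulus)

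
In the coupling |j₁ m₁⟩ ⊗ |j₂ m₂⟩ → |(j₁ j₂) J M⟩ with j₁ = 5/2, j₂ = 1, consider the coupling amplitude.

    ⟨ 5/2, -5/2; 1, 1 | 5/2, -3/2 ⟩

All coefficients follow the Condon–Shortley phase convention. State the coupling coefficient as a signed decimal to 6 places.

j₁+j₂−J=1  J+j₁−j₂=4  J−j₁+j₂=1  j₁+j₂+J+1=7
(j₁±m₁, j₂±m₂, J±M) = (0,5,2,0,1,4)
P² = 1152/7
sum k=1..1:
  [1] −1/24 = -1/24
S = -1/24
C² = P²·S² = 2/7 ; C = -0.534522

-0.534522  (= −√(2/7))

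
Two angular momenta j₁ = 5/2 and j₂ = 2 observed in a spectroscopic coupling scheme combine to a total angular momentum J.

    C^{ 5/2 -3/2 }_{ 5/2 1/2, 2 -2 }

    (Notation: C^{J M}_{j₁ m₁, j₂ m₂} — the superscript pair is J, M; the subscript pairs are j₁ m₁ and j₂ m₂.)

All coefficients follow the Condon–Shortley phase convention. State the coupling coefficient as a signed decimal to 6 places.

+√(27/70) = +0.621059

√[6·2!3!2!/8! · 3!2!0!4!1!4!] = √(864/35)
  +(−1)^0/∏(0,2,2,0,1,2)! = 1/8  (running 1/8)
⟨..|..⟩ = √(864/35)·(1/8) = +0.621059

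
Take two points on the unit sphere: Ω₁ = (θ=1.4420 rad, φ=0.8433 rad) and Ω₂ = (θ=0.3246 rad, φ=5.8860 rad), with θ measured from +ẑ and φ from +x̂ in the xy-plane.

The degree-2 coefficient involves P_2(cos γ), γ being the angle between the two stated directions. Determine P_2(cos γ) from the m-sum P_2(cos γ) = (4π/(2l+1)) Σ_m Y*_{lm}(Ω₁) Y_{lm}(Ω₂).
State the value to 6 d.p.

-0.424523

Expand P_2 via completeness: Σ_{m} conj(Y_{2,m}) at Ω₁ times Y_{2,m} at Ω₂ —
  m=-2: Y*=-0.04390 + 0.37736j  Y=0.02753 + 0.02803j  product -0.01179 + 0.00916j
  m=-1: Y*=0.06544 + 0.07349j  Y=0.21534 + 0.09033j  product 0.00745 + 0.02174j
  m=+0: Y*=-0.29978 + 0.00000j  Y=0.53454 + 0.00000j  product -0.16025 + 0.00000j
  m=+1: Y*=-0.06544 + 0.07349j  Y=-0.21534 + 0.09033j  product 0.00745 - 0.02174j
  m=+2: Y*=-0.04390 - 0.37736j  Y=0.02753 - 0.02803j  product -0.01179 - 0.00916j
Accumulated sum -0.16891 + 0.00000j; after 4π/(2l+1) scaling, -0.42452 + 0.00000j ⇒ P_2 = -0.424523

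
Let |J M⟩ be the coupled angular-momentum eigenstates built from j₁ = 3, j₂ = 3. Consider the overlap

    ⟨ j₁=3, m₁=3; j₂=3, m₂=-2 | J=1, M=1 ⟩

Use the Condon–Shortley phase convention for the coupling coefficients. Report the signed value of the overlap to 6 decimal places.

√[3·5!1!1!/8! · 6!0!1!5!2!0!] = √(10800/7)
  +(−1)^0/∏(0,5,0,1,1,0)! = 1/120  (running 1/120)
⟨..|..⟩ = √(10800/7)·(1/120) = +0.327327

+√(3/28) ≈ +0.327327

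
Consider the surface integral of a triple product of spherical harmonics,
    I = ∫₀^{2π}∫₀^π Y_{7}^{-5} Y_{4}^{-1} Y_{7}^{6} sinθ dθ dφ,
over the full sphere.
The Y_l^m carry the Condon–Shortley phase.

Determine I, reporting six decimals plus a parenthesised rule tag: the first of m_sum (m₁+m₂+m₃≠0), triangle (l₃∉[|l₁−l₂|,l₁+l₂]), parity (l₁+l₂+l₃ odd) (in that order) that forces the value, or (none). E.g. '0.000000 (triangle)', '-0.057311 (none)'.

Rules hold: Σm=0, L=18 even, 3≤7≤11.
N = 15·9·15 = 2025
Δ = 4!·10!·4!/19! = 1/58198140
Racah Σ t=0..4: t=0:+1/17418240 t=1:−1/622080 t=2:+1/230400 t=3:−1/622080 t=4:+1/17418240 = 1/806400
⇒ 3j(7 4 7; 0 0 0)² = 2268/230945, sgn -1
Racah Σ t=2..3: t=2:+1/87091200 t=3:−1/52254720 = -1/130636800
⇒ 3j(7 4 7; -5 -1 6)² = 88/20349, sgn +1
4πI² = N·(3j₀)²·(3jₘ)² = 116640/1356277
I = -1·√(0.0860001/4π) = -0.08272650
No selection rule forces the value: the integral is nonzero (none).

-0.082726 (none)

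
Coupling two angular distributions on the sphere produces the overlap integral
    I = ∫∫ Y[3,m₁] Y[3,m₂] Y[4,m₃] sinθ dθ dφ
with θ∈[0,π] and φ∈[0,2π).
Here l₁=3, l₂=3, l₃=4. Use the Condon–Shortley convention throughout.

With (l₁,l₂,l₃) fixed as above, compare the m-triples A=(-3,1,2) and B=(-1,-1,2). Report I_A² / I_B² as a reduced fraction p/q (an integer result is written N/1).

27/20

Shared (l₁,l₂,l₃)=(3,3,4): N and (l;000)² cancel in I_A²/I_B².
A: Δ = 2!·4!·4!/11! = 1/34650; Racah Σ t=2..2: t=2:+1/192 = 1/192; ⇒ 3j(3 3 4; -3 1 2)² = 3/77, sgn +1
B: Δ = 2!·4!·4!/11! = 1/34650; Racah Σ t=0..2: t=0:+1/192 t=1:−1/36 t=2:+1/192 = -5/288; ⇒ 3j(3 3 4; -1 -1 2)² = 20/693, sgn -1
I_A²/I_B² = (3/77)/(20/693) = 27/20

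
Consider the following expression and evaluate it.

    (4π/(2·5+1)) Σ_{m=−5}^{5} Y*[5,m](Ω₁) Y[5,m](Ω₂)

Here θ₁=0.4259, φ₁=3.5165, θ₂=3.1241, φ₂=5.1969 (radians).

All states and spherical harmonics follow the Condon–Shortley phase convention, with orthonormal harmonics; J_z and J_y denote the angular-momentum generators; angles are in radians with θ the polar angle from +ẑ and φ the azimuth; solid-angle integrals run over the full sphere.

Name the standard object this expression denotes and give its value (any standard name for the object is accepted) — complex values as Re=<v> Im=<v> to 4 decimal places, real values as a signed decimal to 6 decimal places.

This sum is the spherical-harmonic addition theorem: it equals the Legendre polynomial P_l(cos γ) of the angle γ between the two directions.
Term-by-term m-sum for l=5 (normalisation 4π/11 = 1.142397):
  m=-5: Y*=0.00167 - 0.00533j  Y=0.00000 - 0.00000j  product -0.00000 - 0.00000j
  m=-4: Y*=0.00277 + 0.03884j  Y=0.00000 + 0.00000j  product -0.00000 + 0.00000j
  m=-3: Y*=-0.06803 - 0.14225j  Y=-0.00001 - 0.00000j  product 0.00000 + 0.00000j
  m=-2: Y*=0.28685 + 0.26713j  Y=0.00059 - 0.00085j  product 0.00040 - 0.00009j
  m=-1: Y*=-0.47191 - 0.18571j  Y=0.02085 + 0.03962j  product -0.00248 - 0.02257j
  m=+0: Y*=0.02951 + 0.00000j  Y=-0.93346 + 0.00000j  product -0.02754 + 0.00000j
  m=+1: Y*=0.47191 - 0.18571j  Y=-0.02085 + 0.03962j  product -0.00248 + 0.02257j
  m=+2: Y*=0.28685 - 0.26713j  Y=0.00059 + 0.00085j  product 0.00040 + 0.00009j
  m=+3: Y*=0.06803 - 0.14225j  Y=0.00001 - 0.00000j  product 0.00000 - 0.00000j
  m=+4: Y*=0.00277 - 0.03884j  Y=0.00000 - 0.00000j  product -0.00000 - 0.00000j
  m=+5: Y*=-0.00167 - 0.00533j  Y=-0.00000 - 0.00000j  product -0.00000 + 0.00000j
Σ over m = -0.03171 + 0.00000j; ×(4π/11) → -0.03623 + 0.00000j. Real part: -0.036231

Legendre polynomial (addition theorem), -0.036231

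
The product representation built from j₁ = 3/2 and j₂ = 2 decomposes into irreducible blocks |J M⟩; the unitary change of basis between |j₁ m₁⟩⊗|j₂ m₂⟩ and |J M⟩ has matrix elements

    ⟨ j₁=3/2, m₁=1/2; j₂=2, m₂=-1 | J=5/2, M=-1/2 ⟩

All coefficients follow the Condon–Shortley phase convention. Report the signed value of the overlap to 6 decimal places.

j₁+j₂−J=1  J+j₁−j₂=2  J−j₁+j₂=3  j₁+j₂+J+1=7
(j₁±m₁, j₂±m₂, J±M) = (2,1,1,3,2,3)
P² = 72/35
sum k=0..1:
  [0] +1/2 = 1/2
  [1] −1/12 = -1/12
S = 5/12
C² = P²·S² = 5/14 ; C = +0.597614

+0.597614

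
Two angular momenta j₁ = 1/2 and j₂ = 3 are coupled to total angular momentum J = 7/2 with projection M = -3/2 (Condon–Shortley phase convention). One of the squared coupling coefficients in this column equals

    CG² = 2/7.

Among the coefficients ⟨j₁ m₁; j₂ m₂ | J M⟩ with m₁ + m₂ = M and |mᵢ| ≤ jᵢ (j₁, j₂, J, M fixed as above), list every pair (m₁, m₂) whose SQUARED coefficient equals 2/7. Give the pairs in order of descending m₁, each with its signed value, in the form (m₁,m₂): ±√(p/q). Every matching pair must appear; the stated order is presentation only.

(1/2,-2): +√(2/7)

Admissible pairs with m₁+m₂ = M = -3/2: (-1/2,-1), (1/2,-2)
  (m₁,m₂)=(1/2,-2): CG² = 2/7, CG = +√(2/7)   ← matches the target
  (m₁,m₂)=(-1/2,-1): CG² = 5/7, CG = +√(5/7)
Pairs with CG² = 2/7: (1/2,-2): +√(2/7)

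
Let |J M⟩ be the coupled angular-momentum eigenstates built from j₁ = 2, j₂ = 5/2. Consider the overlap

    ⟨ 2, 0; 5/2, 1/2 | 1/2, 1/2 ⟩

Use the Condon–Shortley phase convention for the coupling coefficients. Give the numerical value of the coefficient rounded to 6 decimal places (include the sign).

+0.447214  (= +√(1/5))

√[2·4!0!1!/6! · 2!2!3!2!1!0!] = √(16/5)
  +(−1)^2/∏(2,2,0,1,0,0)! = 1/4  (running 1/4)
⟨..|..⟩ = √(16/5)·(1/4) = +0.447214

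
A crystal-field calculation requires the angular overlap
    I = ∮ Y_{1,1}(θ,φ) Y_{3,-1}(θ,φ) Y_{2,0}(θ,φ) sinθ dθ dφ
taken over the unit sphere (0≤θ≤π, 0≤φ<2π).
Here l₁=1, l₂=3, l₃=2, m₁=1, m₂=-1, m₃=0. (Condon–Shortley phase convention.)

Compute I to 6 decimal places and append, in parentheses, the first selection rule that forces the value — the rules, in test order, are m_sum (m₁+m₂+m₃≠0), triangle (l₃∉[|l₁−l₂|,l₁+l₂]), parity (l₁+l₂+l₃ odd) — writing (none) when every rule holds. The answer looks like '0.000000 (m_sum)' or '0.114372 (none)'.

-0.202301 (none)

Rules hold: Σm=0, L=6 even, 2≤2≤4.
N = 3·7·5 = 105
Δ = 2!·0!·4!/7! = 1/105
Racah Σ t=1..1: t=1:−1/4 = -1/4
⇒ 3j(1 3 2; 0 0 0)² = 3/35, sgn -1
Racah Σ t=0..0: t=0:+1/8 = 1/8
⇒ 3j(1 3 2; 1 -1 0)² = 2/35, sgn +1
4πI² = N·(3j₀)²·(3jₘ)² = 18/35
I = -1·√(0.514286/4π) = -0.20230066
No selection rule forces the value: the integral is nonzero (none).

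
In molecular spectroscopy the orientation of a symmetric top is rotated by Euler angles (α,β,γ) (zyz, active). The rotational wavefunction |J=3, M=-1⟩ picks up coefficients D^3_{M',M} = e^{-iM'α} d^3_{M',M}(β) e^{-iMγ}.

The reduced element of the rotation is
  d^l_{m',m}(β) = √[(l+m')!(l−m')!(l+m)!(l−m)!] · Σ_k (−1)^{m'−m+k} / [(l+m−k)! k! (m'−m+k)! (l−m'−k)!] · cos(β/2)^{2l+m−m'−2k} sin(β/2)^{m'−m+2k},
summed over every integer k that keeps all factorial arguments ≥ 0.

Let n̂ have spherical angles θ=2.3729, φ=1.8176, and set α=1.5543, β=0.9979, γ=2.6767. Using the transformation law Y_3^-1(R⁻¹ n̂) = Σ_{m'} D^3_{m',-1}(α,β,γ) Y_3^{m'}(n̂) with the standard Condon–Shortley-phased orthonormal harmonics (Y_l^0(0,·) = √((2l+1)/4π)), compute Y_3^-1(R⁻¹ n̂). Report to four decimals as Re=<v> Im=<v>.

Need the full column D^3_{m',-1} for m'=−3..3 at α=1.5543, β=0.9979, γ=2.6767.
cos(β/2)=0.878085, sin(β/2)=0.478504
d^3_{-3,-1}: single k=2 term ⇒ +0.527186;  D = +0.259374+0.458966i
d^3_{-2,-1}: k∈[1..2] ⇒ +0.789895 -0.469134 = +0.320761;  D = +0.281819-0.153186i
d^3_{-1,-1}: k∈[0..2] ⇒ +0.458375 -1.088950 +0.242531 = -0.388045;  D = +0.179669+0.343944i
d^3_{0,-1}: k∈[0..2] ⇒ -0.865287 +0.770865 -0.076305 = -0.170727;  D = +0.152607-0.076541i
d^3_{1,-1}: k∈[0..2] ⇒ +0.816713 -0.323374 +0.012004 = +0.505342;  D = +0.219076+0.455386i
d^3_{2,-1}: k∈[0..1] ⇒ -0.469134 +0.069657 = -0.399477;  D = -0.362794+0.167220i
d^3_{3,-1}: single k=0 term ⇒ +0.156553;  D = -0.063178-0.143239i
Y_3^{m'}(θ=2.3729,φ=1.8176) and Σ D·Y over m':
  (+0.2594+0.4590i)·(+0.0946+0.1035i)  (+0.2818-0.1532i)·(+0.3127-0.1682i)  (+0.1797+0.3439i)·(-0.0869-0.3450i)  (+0.1526-0.0765i)·(+0.1117+0.0000i)  (+0.2191+0.4554i)·(+0.0869-0.3450i)  (-0.3628+0.1672i)·(+0.3127+0.1682i)  (-0.0632-0.1432i)·(-0.0946+0.1035i)
Y_3^-1(R⁻¹ n̂) = +0.214852-0.163229i

Re=0.2149 Im=-0.1632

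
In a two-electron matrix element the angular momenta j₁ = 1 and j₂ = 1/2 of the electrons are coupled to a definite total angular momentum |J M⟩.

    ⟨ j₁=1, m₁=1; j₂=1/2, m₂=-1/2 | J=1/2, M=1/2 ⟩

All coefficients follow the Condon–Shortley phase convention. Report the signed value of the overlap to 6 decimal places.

triangle: 1!×1!×0!/3! = 1/6
(j±m)!: 2!×0!×0!×1!×1!×0! = 2
prefactor² = (2J+1)×Δ×N² = 2/3
  k=0: +1/(0!×1!×0!×0!×1!×0!) = 1
Σ = 1  ⇒  CG² = 2/3×1² = 2/3
CG = +√(2/3) = +0.816497

+√(2/3) = +0.816497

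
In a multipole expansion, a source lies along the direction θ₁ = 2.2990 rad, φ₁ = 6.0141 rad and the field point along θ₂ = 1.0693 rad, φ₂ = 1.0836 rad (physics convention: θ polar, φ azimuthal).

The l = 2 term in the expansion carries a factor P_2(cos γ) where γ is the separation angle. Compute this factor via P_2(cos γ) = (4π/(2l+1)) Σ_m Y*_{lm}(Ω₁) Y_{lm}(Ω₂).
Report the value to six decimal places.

Expand P_2 via completeness: Σ_{m} conj(Y_{2,m}) at Ω₁ times Y_{2,m} at Ω₂ —
  [-2]  conj(Y_{2,-2})(Ω₁) = (0.184765, -0.110295) ; Y_{2,-2}(Ω₂) = (-0.166818, -0.245728) ; Δ = (-0.057925, -0.027003)
  [-1]  conj(Y_{2,-1})(Ω₁) = (-0.369940, 0.102020) ; Y_{2,-1}(Ω₂) = (0.152459, -0.287771) ; Δ = (-0.027042, 0.122012)
  [+0]  conj(Y_{2,0})(Ω₁) = (0.103698, -0.000000) ; Y_{2,0}(Ω₂) = (-0.096722, 0.000000) ; Δ = (-0.010030, 0.000000)
  [+1]  conj(Y_{2,1})(Ω₁) = (0.369940, 0.102020) ; Y_{2,1}(Ω₂) = (-0.152459, -0.287771) ; Δ = (-0.027042, -0.122012)
  [+2]  conj(Y_{2,2})(Ω₁) = (0.184765, 0.110295) ; Y_{2,2}(Ω₂) = (-0.166818, 0.245728) ; Δ = (-0.057925, 0.027003)
Total Σ_m = (-0.179964, 0.000000). Multiply by 2.513274: (-0.452298, 0.000000). P_2(cos γ) = -0.452298

-0.452298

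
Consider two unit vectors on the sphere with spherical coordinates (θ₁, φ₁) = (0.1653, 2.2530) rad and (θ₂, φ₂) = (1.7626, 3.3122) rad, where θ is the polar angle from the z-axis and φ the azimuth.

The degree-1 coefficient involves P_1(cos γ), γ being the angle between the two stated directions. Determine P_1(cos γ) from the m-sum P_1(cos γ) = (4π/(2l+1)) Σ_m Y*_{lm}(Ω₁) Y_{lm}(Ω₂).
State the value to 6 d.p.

Summing Y*_{l m}(θ₁,φ₁)·Y_{l m}(θ₂,φ₂) over m ∈ [−1, 1]; prefactor 4π/(2·1+1) = 4.188790:
  term(m=-1) = +0.009440-0.016813i   from Y*(Ω₁)=-0.035844+0.044126i, Y(Ω₂)=-0.334235+0.057583i
  term(m=+0) = -0.044889+0.000000i   from Y*(Ω₁)=+0.481942-0.000000i, Y(Ω₂)=-0.093142+0.000000i
  term(m=+1) = +0.009440+0.016813i   from Y*(Ω₁)=+0.035844+0.044126i, Y(Ω₂)=+0.334235+0.057583i
Accumulated sum -0.026010+0.000000i; after 4π/(2l+1) scaling, -0.108951+0.000000i ⇒ P_1 = -0.108951

-0.108951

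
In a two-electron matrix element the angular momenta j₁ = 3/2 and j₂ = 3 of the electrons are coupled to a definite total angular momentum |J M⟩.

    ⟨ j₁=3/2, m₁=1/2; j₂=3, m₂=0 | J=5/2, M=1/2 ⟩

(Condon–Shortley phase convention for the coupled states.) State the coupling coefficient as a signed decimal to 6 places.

triangle: 2!*1!*4!/8! = 48/40320
(j±m)!: 2!*1!*3!*3!*3!*2! = 864
prefactor² = (2J+1)*Δ*N² = 216/35
  k=0: +1/(0!*2!*1!*3!*0!*1!) = 1/12
  k=1: −1/(1!*1!*0!*2!*1!*2!) = -1/4
Σ = -1/6  ⇒  CG² = 216/35*(-1/6)² = 6/35
CG = −√(6/35) = -0.414039

−√(6/35) ≈ -0.414039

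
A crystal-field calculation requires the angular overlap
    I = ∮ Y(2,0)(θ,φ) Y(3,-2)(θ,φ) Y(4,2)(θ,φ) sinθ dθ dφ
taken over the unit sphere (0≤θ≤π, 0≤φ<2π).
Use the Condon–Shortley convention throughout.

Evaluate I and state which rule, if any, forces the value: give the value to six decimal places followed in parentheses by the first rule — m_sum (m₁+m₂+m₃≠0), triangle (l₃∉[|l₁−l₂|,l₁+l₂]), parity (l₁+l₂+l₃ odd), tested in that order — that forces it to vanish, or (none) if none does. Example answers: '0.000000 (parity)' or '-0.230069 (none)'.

0.000000 (parity)

l₁+l₂+l₃=9 is odd: 3j(l;000)=0 ⇒ I=0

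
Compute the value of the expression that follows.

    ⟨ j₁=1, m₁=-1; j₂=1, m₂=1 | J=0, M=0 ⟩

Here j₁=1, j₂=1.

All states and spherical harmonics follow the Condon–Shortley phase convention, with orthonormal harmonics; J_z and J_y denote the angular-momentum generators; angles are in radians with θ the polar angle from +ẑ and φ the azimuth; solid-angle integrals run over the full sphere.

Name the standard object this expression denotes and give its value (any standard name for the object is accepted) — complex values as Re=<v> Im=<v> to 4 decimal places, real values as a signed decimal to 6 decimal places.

This is a Clebsch–Gordan (vector-coupling) coefficient.
triangle: 2!·0!·0!/3! = 2/6
(j±m)!: 0!·2!·2!·0!·0!·0! = 4
prefactor² = (2J+1)·Δ·N² = 4/3
  k=2: +1/(2!·0!·0!·0!·0!·0!) = 1/2
Σ = 1/2  ⇒  CG² = 4/3·(1/2)² = 1/3
CG = +√(1/3) = +0.577350

Clebsch–Gordan coefficient, +√(1/3) ≈ +0.577350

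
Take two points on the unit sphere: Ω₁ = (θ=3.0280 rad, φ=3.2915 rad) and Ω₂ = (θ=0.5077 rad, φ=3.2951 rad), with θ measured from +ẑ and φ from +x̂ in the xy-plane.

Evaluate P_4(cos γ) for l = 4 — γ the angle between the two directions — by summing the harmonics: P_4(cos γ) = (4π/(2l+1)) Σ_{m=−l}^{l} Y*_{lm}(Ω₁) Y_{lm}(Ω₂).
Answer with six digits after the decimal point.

-0.191863

Expand P_4 via completeness: Σ_{m} conj(Y_{4,m}) at Ω₁ times Y_{4,m} at Ω₂ —
  m=-4: Y*=0.00006 + 0.00004j  Y=0.02021 - 0.01424j  product 0.00000 - 0.00000j
  m=-3: Y*=0.00163 + 0.00079j  Y=-0.11259 + 0.05586j  product -0.00023 + 0.00000j
  m=-2: Y*=0.02427 + 0.00750j  Y=0.32752 - 0.10384j  product 0.00873 - 0.00006j
  m=-1: Y*=0.20598 + 0.03111j  Y=-0.46587 + 0.07208j  product -0.09821 + 0.00035j
  m=+0: Y*=0.79253 + 0.00000j  Y=0.05299 + 0.00000j  product 0.04200 + 0.00000j
  m=+1: Y*=-0.20598 + 0.03111j  Y=0.46587 + 0.07208j  product -0.09821 - 0.00035j
  m=+2: Y*=0.02427 - 0.00750j  Y=0.32752 + 0.10384j  product 0.00873 + 0.00006j
  m=+3: Y*=-0.00163 + 0.00079j  Y=0.11259 + 0.05586j  product -0.00023 - 0.00000j
  m=+4: Y*=0.00006 - 0.00004j  Y=0.02021 + 0.01424j  product 0.00000 + 0.00000j
Σ over m = -0.13741 - 0.00000j; ×(4π/9) → -0.19186 - 0.00000j. Real part: -0.191863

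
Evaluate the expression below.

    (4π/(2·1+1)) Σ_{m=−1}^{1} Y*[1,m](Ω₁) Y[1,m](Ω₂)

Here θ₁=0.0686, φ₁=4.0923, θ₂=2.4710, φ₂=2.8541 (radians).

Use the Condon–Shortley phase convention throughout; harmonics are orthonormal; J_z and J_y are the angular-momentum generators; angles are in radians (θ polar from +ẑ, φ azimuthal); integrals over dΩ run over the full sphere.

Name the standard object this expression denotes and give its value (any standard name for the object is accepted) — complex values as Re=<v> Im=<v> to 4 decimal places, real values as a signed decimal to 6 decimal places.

This sum is the spherical-harmonic addition theorem: it equals the Legendre polynomial P_l(cos γ) of the angle γ between the two directions.
Summing Y*_{l m}(θ₁,φ₁)·Y_{l m}(θ₂,φ₂) over m ∈ [−1, 1]; prefactor 4π/(2·1+1) = 4.188790:
  [-1]  conj(Y_{1,-1})(Ω₁) = -0.013762-0.019273i ; Y_{1,-1}(Ω₂) = -0.205895-0.060880i ; Δ = +0.001660+0.004806i
  [+0]  conj(Y_{1,0})(Ω₁) = +0.487453-0.000000i ; Y_{1,0}(Ω₂) = -0.382797+0.000000i ; Δ = -0.186596+0.000000i
  [+1]  conj(Y_{1,1})(Ω₁) = +0.013762-0.019273i ; Y_{1,1}(Ω₂) = +0.205895-0.060880i ; Δ = +0.001660-0.004806i
Σ over m = -0.183275+0.000000i; ×(4π/3) → -0.767703+0.000000i. Real part: -0.767703

Legendre polynomial (addition theorem), -0.767703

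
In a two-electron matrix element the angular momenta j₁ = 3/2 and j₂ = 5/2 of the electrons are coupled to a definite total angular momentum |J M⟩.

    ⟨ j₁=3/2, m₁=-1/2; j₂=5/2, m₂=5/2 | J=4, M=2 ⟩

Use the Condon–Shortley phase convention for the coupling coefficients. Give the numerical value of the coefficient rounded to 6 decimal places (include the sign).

√[9·0!3!5!/9! · 1!2!5!0!6!2!] = √(43200/7)
  +(−1)^0/∏(0,0,2,5,1,0)! = 1/240  (running 1/240)
⟨..|..⟩ = √(43200/7)·(1/240) = +0.327327

+√(3/28) = +0.327327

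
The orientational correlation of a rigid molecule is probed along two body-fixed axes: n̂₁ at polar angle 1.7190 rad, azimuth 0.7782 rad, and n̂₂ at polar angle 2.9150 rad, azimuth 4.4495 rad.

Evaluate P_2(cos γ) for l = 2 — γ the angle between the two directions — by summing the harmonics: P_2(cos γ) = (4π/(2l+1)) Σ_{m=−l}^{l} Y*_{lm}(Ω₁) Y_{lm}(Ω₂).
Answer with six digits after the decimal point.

Term-by-term m-sum for l=2 (normalisation 4π/5 = 2.513274):
  m=-2: Y*=0.00544 + 0.37781j  Y=-0.01686 - 0.00978j  product 0.00361 - 0.00642j
  m=-1: Y*=-0.08035 - 0.07920j  Y=0.04395 - 0.16331j  product -0.01647 + 0.00964j
  m=+0: Y*=-0.29476 + 0.00000j  Y=0.58303 + 0.00000j  product -0.17185 + 0.00000j
  m=+1: Y*=0.08035 - 0.07920j  Y=-0.04395 - 0.16331j  product -0.01647 - 0.00964j
  m=+2: Y*=0.00544 - 0.37781j  Y=-0.01686 + 0.00978j  product 0.00361 + 0.00642j
Σ over m = -0.19758 + 0.00000j; ×(4π/5) → -0.49656 + 0.00000j. Real part: -0.496564

-0.496564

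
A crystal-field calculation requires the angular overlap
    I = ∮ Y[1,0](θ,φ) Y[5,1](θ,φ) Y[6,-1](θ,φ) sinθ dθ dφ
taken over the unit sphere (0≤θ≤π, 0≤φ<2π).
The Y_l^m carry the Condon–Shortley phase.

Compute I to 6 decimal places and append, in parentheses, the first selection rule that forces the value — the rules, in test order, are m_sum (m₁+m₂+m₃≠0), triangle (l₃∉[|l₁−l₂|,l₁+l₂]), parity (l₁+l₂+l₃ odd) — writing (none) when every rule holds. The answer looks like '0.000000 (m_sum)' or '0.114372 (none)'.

Checks pass: Σm=0; 12 even; l₃=6∈[4,6].
(2·1+1)(2·5+1)(2·6+1) = 429
Δ: 0! 2! 10! / 13! → 1/858
sum: t=0:+1/14400 = 1/14400
3j²(1 5 6; 0 0 0) = Δ·Π!·Σ² = 6/143  (sign +1)
sum: t=0:+1/17280 = 1/17280
3j²(1 5 6; 0 1 -1) = Δ·Π!·Σ² = 35/858  (sign -1)
combine: 4πI² = 429·6/143·35/858 = 105/143
take √, sign -1: I = -0.24172507
No selection rule forces the value: the integral is nonzero (none).

-0.241725 (none)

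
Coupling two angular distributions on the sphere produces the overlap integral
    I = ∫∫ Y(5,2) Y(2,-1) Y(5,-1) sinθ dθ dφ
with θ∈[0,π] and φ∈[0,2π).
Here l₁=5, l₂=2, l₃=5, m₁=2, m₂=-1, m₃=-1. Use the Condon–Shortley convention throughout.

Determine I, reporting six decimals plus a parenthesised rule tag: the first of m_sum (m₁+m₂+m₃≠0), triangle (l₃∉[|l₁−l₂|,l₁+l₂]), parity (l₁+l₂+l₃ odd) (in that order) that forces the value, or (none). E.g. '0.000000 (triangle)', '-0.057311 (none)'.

Checks pass: Σm=0; 12 even; l₃=5∈[3,7].
(2·5+1)(2·2+1)(2·5+1) = 605
Δ: 2! 8! 2! / 13! → 1/38610
sum: t=0:+1/2880 t=1:−1/576 t=2:+1/2880 = -1/960
3j²(5 2 5; 0 0 0) = Δ·Π!·Σ² = 10/429  (sign +1)
sum: t=0:+1/1440 t=1:−1/2880 = 1/2880
3j²(5 2 5; 2 -1 -1) = Δ·Π!·Σ² = 7/715  (sign +1)
combine: 4πI² = 605·10/429·7/715 = 70/507
take √, sign +1: I = 0.10481902
No selection rule forces the value: the integral is nonzero (none).

0.104819 (none)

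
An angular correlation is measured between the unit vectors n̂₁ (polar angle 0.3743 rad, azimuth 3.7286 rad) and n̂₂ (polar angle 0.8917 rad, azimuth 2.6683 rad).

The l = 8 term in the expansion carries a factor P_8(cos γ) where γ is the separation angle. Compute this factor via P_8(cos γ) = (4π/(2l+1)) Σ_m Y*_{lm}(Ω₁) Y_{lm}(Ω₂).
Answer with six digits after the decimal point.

Term-by-term m-sum for l=8 (normalisation 4π/17 = 0.739198):
  term(m=-8) = (-0.000007, 0.000009)   from Y*(Ω₁)=(-0.000003, -0.000165), Y(Ω₂)=(-0.055375, -0.041640)
  term(m=-7) = (0.000157, 0.000340)   from Y*(Ω₁)=(0.000951, 0.001380), Y(Ω₂)=(0.220416, 0.038166)
  term(m=-6) = (0.004418, 0.000348)   from Y*(Ω₁)=(-0.010015, -0.004005), Y(Ω₂)=(-0.392343, 0.122156)
  term(m=-5) = (0.011674, -0.017469)   from Y*(Ω₁)=(0.048374, -0.010136), Y(Ω₂)=(0.303660, -0.297487)
  term(m=-4) = (-0.007969, -0.015642)   from Y*(Ω₁)=(-0.115567, 0.117470), Y(Ω₂)=(-0.033750, 0.101040)
  term(m=-3) = (0.118769, 0.004671)   from Y*(Ω₁)=(0.073221, -0.380262), Y(Ω₂)=(0.046147, 0.303450)
  term(m=-2) = (0.084890, -0.138521)   from Y*(Ω₁)=(0.220647, 0.526598), Y(Ω₂)=(-0.166305, -0.230888)
  term(m=-1) = (0.029328, 0.052371)   from Y*(Ω₁)=(-0.265499, -0.176618), Y(Ω₂)=(-0.167541, -0.085800)
  term(m=+0) = (-0.117577, -0.000000)   from Y*(Ω₁)=(-0.371634, -0.000000), Y(Ω₂)=(0.316378, 0.000000)
  term(m=+1) = (0.029328, -0.052371)   from Y*(Ω₁)=(0.265499, -0.176618), Y(Ω₂)=(0.167541, -0.085800)
  term(m=+2) = (0.084890, 0.138521)   from Y*(Ω₁)=(0.220647, -0.526598), Y(Ω₂)=(-0.166305, 0.230888)
  term(m=+3) = (0.118769, -0.004671)   from Y*(Ω₁)=(-0.073221, -0.380262), Y(Ω₂)=(-0.046147, 0.303450)
  term(m=+4) = (-0.007969, 0.015642)   from Y*(Ω₁)=(-0.115567, -0.117470), Y(Ω₂)=(-0.033750, -0.101040)
  term(m=+5) = (0.011674, 0.017469)   from Y*(Ω₁)=(-0.048374, -0.010136), Y(Ω₂)=(-0.303660, -0.297487)
  term(m=+6) = (0.004418, -0.000348)   from Y*(Ω₁)=(-0.010015, 0.004005), Y(Ω₂)=(-0.392343, -0.122156)
  term(m=+7) = (0.000157, -0.000340)   from Y*(Ω₁)=(-0.000951, 0.001380), Y(Ω₂)=(-0.220416, 0.038166)
  term(m=+8) = (-0.000007, -0.000009)   from Y*(Ω₁)=(-0.000003, 0.000165), Y(Ω₂)=(-0.055375, 0.041640)
Σ over m = (0.364946, -0.000000); ×(4π/17) → (0.269768, -0.000000). Real part: 0.269768

0.269768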